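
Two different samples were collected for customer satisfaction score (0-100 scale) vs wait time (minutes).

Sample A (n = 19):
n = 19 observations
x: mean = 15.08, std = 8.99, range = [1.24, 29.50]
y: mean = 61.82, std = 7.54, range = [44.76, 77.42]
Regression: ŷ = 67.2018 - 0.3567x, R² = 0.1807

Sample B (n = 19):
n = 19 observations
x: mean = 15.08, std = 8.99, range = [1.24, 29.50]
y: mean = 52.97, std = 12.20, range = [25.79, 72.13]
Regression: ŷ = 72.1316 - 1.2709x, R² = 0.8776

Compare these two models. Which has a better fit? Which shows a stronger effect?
Model B has the better fit (R² = 0.8776 vs 0.1807). Model B shows the stronger effect (|β₁| = 1.2709 vs 0.3567).

Model Comparison:

Which explains more variance? (R²)
- Model A: R² = 0.1807 → 18.07% of variance in satisfaction score explained
- Model B: R² = 0.8776 → 87.76% of variance in satisfaction score explained
- 0.8776 > 0.1807 → Model B has the better fit

Which has the larger per-minute effect? (|β₁|)
- Model A: β₁ = -0.3567 → predicted satisfaction score falls 0.3567 points per additional minute of wait time
- Model B: β₁ = -1.2709 → predicted satisfaction score falls 1.2709 points per additional minute of wait time
- |-0.3567| < |-1.2709| → Model B shows the stronger marginal effect

Notes:
- The two samples could reflect different populations, time periods, or measurement quality.
- A better fit (higher R²) doesn't necessarily mean a more important relationship.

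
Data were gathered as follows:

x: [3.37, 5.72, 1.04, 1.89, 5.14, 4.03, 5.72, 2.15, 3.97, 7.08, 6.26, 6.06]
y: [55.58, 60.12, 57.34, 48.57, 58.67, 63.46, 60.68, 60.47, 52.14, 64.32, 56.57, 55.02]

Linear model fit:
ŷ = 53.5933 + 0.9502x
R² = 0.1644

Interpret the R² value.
The model explains 16.44% of the variance in y (R² = 0.1644), leaving 83.56% unexplained; the fit is weak.

R² = 1 − SS_res/SS_tot compares the residual scatter to the total scatter of y about its mean.

Here R² = 0.1644:
- Explained: 16.44% of the variation in y
- Unexplained (residual): 100% − 16.44% = 83.56%
- Rule of thumb (below 0.3 weak; 0.3 to below 0.7 moderate; 0.7 and above strong) → weak

Equivalently, for simple linear regression R² = r², so |r| = √0.1644 ≈ 0.4055.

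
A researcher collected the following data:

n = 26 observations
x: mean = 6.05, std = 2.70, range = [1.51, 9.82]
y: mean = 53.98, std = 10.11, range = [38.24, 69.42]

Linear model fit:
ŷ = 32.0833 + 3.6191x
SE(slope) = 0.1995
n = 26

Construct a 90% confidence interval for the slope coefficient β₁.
The 90% CI for β₁ is (3.2778, 3.9604)

Confidence interval for the slope:

The 90% CI for β₁ is: β̂₁ ± t*(α/2, n-2) × SE(β̂₁)

Step 1: Find critical t-value
- Confidence level = 0.9
- Degrees of freedom = n - 2 = 26 - 2 = 24
- t*(α/2, 24) = 1.7109

Step 2: Calculate margin of error
Margin = 1.7109 × 0.1995 = 0.3413

Step 3: Construct interval
CI = 3.6191 ± 0.3413
CI = (3.2778, 3.9604)

Interpretation: intervals built this way capture the true β₁ in 90% of repeated samples; here the plausible range for the per-unit effect of x on y is 3.2778 to 3.9604.
The interval does not include 0, suggesting a significant linear relationship.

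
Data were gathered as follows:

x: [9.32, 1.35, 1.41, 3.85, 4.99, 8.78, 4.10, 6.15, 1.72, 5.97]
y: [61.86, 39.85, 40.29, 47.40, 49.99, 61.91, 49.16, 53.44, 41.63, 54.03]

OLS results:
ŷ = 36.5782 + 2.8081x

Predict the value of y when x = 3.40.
ŷ = 46.1257

x = 3.40 lies inside the observed range [1.35, 9.32], so the fitted equation applies directly:

ŷ = 36.5782 + 2.8081 × 3.40
ŷ = 36.5782 + 9.5475
ŷ = 46.1257

This is a point prediction; actual observations scatter around it by roughly the residual standard deviation.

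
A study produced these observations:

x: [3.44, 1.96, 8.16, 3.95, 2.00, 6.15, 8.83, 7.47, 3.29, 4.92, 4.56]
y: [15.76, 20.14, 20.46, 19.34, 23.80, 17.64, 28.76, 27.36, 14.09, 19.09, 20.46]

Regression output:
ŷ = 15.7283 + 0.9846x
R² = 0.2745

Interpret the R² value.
R² = 0.2745 means 27.45% of the variation in y is explained by the linear relationship with x. This indicates a weak fit.

The coefficient of determination R² is the fraction of the total variation in y that the fitted line accounts for.

Here R² = 0.2745:
- Explained: 27.45% of the variation in y
- Unexplained (residual): 100% − 27.45% = 72.55%
- Rule of thumb (below 0.3 weak; 0.3 to below 0.7 moderate; 0.7 and above strong) → weak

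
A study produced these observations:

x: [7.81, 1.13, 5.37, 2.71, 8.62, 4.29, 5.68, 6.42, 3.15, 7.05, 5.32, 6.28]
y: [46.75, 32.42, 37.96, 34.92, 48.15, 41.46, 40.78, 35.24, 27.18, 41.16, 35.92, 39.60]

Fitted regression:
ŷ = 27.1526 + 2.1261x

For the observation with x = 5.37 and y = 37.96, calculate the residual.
Residual = -0.6098

The residual is the difference between the actual value and the predicted value:

Residual = y - ŷ

Step 1: Calculate predicted value
ŷ = 27.1526 + 2.1261 × 5.37
ŷ = 38.5698

Step 2: Calculate residual
Residual = 37.96 - 38.5698
Residual = -0.6098

Sign check: y < ŷ, so the point is below the line and the fit overestimates here.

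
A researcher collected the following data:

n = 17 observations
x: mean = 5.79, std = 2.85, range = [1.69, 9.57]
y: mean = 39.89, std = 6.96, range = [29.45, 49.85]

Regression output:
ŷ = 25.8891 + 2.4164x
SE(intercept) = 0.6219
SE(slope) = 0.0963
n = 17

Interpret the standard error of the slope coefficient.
The slope 2.4164 is pinned down to within about ±0.0963 (one SE) by these data — relative uncertainty 4.0%, i.e. precise.

SE(β̂₁) = s / √Sxx, where s is the residual standard deviation and Sxx = Σ(x − x̄)². It is the yardstick for how far β̂₁ = 2.4164 could plausibly be from the true slope.

Relative precision:
- SE / |β̂₁| = 0.0963 / 2.4164 = 4.0%
- Rule of thumb (under 20%: precise; 20% to under 50%: moderately precise; 50% or more: imprecise) → precise

Rough 95% range (±2 SE): 2.4164 ± 0.1926 → (2.2238, 2.6090).

What drives SE(β̂₁): more residual scatter → larger SE; larger n (here n = 17) → smaller SE; wider spread of x values → smaller SE.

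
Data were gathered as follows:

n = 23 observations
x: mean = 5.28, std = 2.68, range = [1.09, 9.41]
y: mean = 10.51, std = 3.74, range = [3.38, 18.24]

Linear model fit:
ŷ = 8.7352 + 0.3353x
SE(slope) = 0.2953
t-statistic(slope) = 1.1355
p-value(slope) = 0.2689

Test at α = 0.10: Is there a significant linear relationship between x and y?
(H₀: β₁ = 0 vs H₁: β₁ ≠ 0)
Since p-value = 0.2689 ≥ α = 0.10, fail to reject H₀ — the slope is not significantly different from 0.

Hypothesis test for the slope coefficient:

H₀: β₁ = 0 (no linear relationship)
H₁: β₁ ≠ 0 (linear relationship exists)

Test statistic: t = β̂₁ / SE(β̂₁) = 0.3353 / 0.2953 = 1.1355

The p-value (0.2689) is the probability, under H₀, of a t-statistic at least as extreme as |t| = 1.1355 (two-sided, df = n − 2 = 21).

Decision rule: reject H₀ if p-value < α.
p-value = 0.2689 ≥ α = 0.10 → fail to reject H₀.

Conclusion: the linear association between x and y is not significant at the 10% level.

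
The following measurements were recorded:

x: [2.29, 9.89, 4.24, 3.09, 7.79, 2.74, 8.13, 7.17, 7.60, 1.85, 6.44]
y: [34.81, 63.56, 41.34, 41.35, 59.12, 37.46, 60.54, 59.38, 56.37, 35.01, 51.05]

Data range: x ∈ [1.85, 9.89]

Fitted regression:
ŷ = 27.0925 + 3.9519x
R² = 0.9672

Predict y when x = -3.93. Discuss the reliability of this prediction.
ŷ = 11.5615, but this is extrapolation (below the data range [1.85, 9.89]) and may be unreliable.

Prediction calculation:
ŷ = 27.0925 + 3.9519 × (-3.93)
ŷ = 11.5615

Reliability:
- Data range: x ∈ [1.85, 9.89]
- Prediction point: x = -3.93 is 5.78 units below the observed range → this is EXTRAPOLATION, not interpolation

Why that matters here:
- The standard error of prediction grows with (x − x̄)², and x = -3.93 is far from x̄ = 5.57
- The linear relationship may not hold outside the observed range
- Real relationships often flatten, saturate, or turn nonlinear at extremes

The R² = 0.9672 only validates the fit within [1.85, 9.89]; treat ŷ = 11.5615 with caution.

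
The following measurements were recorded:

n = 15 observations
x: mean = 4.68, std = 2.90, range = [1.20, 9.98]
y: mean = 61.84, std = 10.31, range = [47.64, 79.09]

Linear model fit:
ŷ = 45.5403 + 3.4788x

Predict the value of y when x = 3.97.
ŷ = 59.3511

Plug x = 3.97 into the fitted line:

ŷ = 45.5403 + 3.4788 × 3.97
ŷ = 45.5403 + 13.8108
ŷ = 59.3511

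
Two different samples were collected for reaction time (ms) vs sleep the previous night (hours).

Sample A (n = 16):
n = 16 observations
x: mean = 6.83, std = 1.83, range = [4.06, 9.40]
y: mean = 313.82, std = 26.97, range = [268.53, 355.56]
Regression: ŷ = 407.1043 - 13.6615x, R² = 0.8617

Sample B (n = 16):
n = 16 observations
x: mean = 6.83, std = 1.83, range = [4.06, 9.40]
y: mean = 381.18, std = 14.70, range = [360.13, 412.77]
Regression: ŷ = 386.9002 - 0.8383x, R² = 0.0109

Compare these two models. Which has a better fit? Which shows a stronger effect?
Model A has the better fit (R² = 0.8617 vs 0.0109). Model A shows the stronger effect (|β₁| = 13.6615 vs 0.8383).

Model Comparison:

Goodness of fit (R²):
- Model A: R² = 0.8617 → 86.17% of variance in reaction time explained
- Model B: R² = 0.0109 → 1.09% of variance in reaction time explained
- 0.8617 > 0.0109 → Model A has the better fit

Which has the larger per-hour effect? (|β₁|)
- Model A: β₁ = -13.6615 → predicted reaction time falls 13.6615 ms per additional hour of sleep
- Model B: β₁ = -0.8383 → predicted reaction time falls 0.8383 ms per additional hour of sleep
- |-13.6615| > |-0.8383| → Model A shows the stronger marginal effect

Note: A better fit (higher R²) doesn't necessarily mean a more important relationship.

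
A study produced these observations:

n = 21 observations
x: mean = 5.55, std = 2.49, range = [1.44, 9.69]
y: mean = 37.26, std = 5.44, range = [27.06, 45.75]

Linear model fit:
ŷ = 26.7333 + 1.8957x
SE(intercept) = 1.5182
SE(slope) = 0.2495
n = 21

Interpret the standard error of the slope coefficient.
SE(slope) = 0.2495 measures the uncertainty in the estimated slope. The coefficient is estimated precisely (SE/|β̂₁| = 13.2%).

SE(β̂₁) = 0.2495 says: if we drew many samples of n = 21 from the same population and refit each time, the fitted slopes would scatter with a standard deviation of roughly 0.2495 around the true β₁.

Relative precision:
- SE / |β̂₁| = 0.2495 / 1.8957 = 13.2%
- Rule of thumb (under 20%: precise; 20% to under 50%: moderately precise; 50% or more: imprecise) → precise

Link to interval estimation: a confidence interval for β₁ is β̂₁ ± t* × 0.2495, so SE sets the half-width per unit of t*.

What drives SE(β̂₁): more residual scatter → larger SE; larger n (here n = 21) → smaller SE.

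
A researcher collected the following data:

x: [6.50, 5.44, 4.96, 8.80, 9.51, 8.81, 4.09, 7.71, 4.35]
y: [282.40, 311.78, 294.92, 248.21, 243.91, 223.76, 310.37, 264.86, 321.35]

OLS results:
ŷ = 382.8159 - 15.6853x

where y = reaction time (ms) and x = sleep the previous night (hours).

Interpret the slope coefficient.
For each additional hour of sleep, predicted reaction time decreases by approximately 15.6853 ms.

The slope β₁ = -15.6853 gives the rate at which the fitted reaction time changes with sleep.

Interpretation:
- Sleep up by 1 hour → predicted reaction time decreases by 15.6853 ms
- This is a linear approximation: the same per-unit change is assumed across the whole observed x range
- The slope describes association in these data, not necessarily a causal effect

(β₀ = 382.8159 is the fitted value at x = 0 and is not part of the slope interpretation.)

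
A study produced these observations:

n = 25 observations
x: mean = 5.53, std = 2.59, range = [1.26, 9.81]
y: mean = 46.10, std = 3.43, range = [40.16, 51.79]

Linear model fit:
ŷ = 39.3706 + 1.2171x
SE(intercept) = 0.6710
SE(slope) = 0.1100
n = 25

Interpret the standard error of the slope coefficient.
SE(slope) = 0.1100 measures the uncertainty in the estimated slope. The coefficient is estimated precisely (SE/|β̂₁| = 9.0%).

SE(β̂₁) = 0.1100 says: if we drew many samples of n = 25 from the same population and refit each time, the fitted slopes would scatter with a standard deviation of roughly 0.1100 around the true β₁.

Relative precision:
- SE / |β̂₁| = 0.1100 / 1.2171 = 9.0%
- Rule of thumb (under 20%: precise; 20% to under 50%: moderately precise; 50% or more: imprecise) → precise

Link to the t-test: t = β̂₁ / SE(β̂₁) = 1.2171 / 0.1100 = 11.0645, the statistic for H₀: β₁ = 0.

What drives SE(β̂₁): wider spread of x values → smaller SE; larger n (here n = 25) → smaller SE; more residual scatter → larger SE.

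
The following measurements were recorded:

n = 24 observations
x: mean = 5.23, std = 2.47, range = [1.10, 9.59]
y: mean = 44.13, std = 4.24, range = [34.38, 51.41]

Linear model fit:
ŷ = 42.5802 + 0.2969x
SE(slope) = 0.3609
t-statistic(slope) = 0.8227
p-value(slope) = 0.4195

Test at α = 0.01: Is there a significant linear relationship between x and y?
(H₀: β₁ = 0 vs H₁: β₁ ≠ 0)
p-value = 0.4195 ≥ α = 0.01, so we fail to reject H₀. The relationship is not significant.

Hypothesis test for the slope coefficient:

H₀: β₁ = 0 (no linear relationship)
H₁: β₁ ≠ 0 (linear relationship exists)

Test statistic: t = β̂₁ / SE(β̂₁) = 0.2969 / 0.3609 = 0.8227

With df = 22, the two-sided p-value for |t| = 0.8227 is 0.4195.

Decision rule: reject H₀ if p-value < α.
p-value = 0.4195 ≥ α = 0.01 → fail to reject H₀.

At α = 0.01 the data do not provide convincing evidence of a nonzero slope.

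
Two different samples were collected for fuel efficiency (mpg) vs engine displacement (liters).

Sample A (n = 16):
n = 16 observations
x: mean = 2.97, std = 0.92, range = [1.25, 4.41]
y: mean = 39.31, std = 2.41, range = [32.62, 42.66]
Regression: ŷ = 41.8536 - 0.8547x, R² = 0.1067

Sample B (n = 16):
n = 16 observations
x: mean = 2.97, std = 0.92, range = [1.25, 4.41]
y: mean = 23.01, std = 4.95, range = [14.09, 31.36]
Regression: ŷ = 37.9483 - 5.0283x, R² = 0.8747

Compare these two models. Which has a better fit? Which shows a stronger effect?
Model B has the better fit (R² = 0.8747 vs 0.1067). Model B shows the stronger effect (|β₁| = 5.0283 vs 0.8547).

Model Comparison:

Which explains more variance? (R²)
- Model A: R² = 0.1067 → 10.67% of variance in fuel efficiency explained
- Model B: R² = 0.8747 → 87.47% of variance in fuel efficiency explained
- 0.8747 > 0.1067 → Model B has the better fit

Effect size (slope magnitude):
- Model A: β₁ = -0.8547 → predicted fuel efficiency falls 0.8547 mpg per additional liter of engine displacement
- Model B: β₁ = -5.0283 → predicted fuel efficiency falls 5.0283 mpg per additional liter of engine displacement
- |-0.8547| < |-5.0283| → Model B shows the stronger marginal effect

Note: The two samples could reflect different populations, time periods, or measurement quality.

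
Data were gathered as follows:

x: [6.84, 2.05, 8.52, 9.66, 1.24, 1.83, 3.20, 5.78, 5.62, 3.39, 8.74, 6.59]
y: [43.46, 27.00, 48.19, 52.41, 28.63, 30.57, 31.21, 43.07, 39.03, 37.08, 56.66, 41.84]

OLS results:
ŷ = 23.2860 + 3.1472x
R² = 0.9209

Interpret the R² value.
About 92.09% of the variability in y is accounted for by the regression on x (R² = 0.9209) — a strong linear fit.

R² = 1 − SS_res/SS_tot compares the residual scatter to the total scatter of y about its mean.

Here R² = 0.9209:
- Explained: 92.09% of the variation in y
- Unexplained (residual): 100% − 92.09% = 7.91%
- Rule of thumb (below 0.3 weak; 0.3 to below 0.7 moderate; 0.7 and above strong) → strong

Equivalently, for simple linear regression R² = r², so |r| = √0.9209 ≈ 0.9596.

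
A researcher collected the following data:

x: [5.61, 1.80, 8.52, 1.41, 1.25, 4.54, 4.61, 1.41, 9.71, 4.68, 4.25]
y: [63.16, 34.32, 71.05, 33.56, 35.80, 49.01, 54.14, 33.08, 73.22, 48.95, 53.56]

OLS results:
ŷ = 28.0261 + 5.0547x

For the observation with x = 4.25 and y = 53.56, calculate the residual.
Residual = 4.0514

The residual is the difference between the actual value and the predicted value:

Residual = y - ŷ

Step 1: Calculate predicted value
ŷ = 28.0261 + 5.0547 × 4.25
ŷ = 49.5086

Step 2: Calculate residual
Residual = 53.56 - 49.5086
Residual = 4.0514

Interpretation: the model underestimates the actual value by 4.0514 at this point (positive residual → observation lies above the fitted line).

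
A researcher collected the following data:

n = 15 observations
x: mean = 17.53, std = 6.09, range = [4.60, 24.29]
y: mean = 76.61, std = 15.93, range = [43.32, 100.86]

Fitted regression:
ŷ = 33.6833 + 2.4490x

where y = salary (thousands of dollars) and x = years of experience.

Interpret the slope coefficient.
An increase of one year in experience is associated with a 2.4490 thousand dollars increase in predicted salary.

β₁ = 2.4490 is the change in predicted salary (thousand dollars) per additional year of experience.

Interpretation:
- Experience up by 1 year → predicted salary increases by 2.4490 thousand dollars
- The effect is assumed constant over the observed range of x (linearity)
- The slope describes association in these data, not necessarily a causal effect

The intercept β₀ = 33.6833 is the predicted salary when experience = 0; since the smallest observed x is 4.60, this is an extrapolation and mainly anchors the line.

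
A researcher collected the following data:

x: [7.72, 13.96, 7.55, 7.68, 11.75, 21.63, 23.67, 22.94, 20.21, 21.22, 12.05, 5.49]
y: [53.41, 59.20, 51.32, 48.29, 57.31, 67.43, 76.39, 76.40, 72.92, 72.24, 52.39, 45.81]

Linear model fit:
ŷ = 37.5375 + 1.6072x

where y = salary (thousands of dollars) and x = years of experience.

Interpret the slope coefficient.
An increase of one year in experience is associated with a 1.6072 thousand dollars increase in predicted salary.

The slope β₁ = 1.6072 gives the rate at which the fitted salary changes with experience.

Interpretation:
- Experience up by 1 year → predicted salary increases by 1.6072 thousand dollars
- This is a linear approximation: the same per-unit change is assumed across the whole observed x range
- The slope describes association in these data, not necessarily a causal effect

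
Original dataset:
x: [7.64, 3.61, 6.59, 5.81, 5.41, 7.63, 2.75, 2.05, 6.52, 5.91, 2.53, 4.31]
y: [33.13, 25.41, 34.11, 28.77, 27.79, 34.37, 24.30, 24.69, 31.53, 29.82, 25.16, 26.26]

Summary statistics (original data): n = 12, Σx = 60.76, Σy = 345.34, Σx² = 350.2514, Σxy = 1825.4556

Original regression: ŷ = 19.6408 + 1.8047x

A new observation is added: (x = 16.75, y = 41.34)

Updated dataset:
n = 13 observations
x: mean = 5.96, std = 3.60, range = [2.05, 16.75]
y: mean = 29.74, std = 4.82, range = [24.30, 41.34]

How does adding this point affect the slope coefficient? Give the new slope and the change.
New slope β₁ = 1.2592 versus 1.8047 before: a change of -0.5455 (-30.2%).

The new point has HIGH LEVERAGE: x = 16.75 is far from the original mean x̄ = 60.76/12 ≈ 5.06 (original range [2.05, 7.64]).

Step 1: Update the sums with the new point (n goes from 12 to 13)
Σx  = 60.76 + 16.75 = 77.51
Σy  = 345.34 + 41.34 = 386.68
Σx² = 350.2514 + 16.75² = 350.2514 + 280.5625 = 630.8139
Σxy = 1825.4556 + 16.75×41.34 = 1825.4556 + 692.4450 = 2517.9006

Step 2: Recompute the slope with b₁ = (nΣxy − ΣxΣy) / (nΣx² − (Σx)²)
Numerator   = 13×2517.9006 − 77.51×386.68 = 32732.7078 − 29971.5668 = 2761.1410
Denominator = 13×630.8139 − 77.51² = 8200.5807 − 6007.8001 = 2192.7806
b₁(new) = 2761.1410 / 2192.7806 = 1.2592

(Same formula on the original sums: (12×1825.4556 − 60.76×345.34) / (12×350.2514 − 60.76²) = 922.6088 / 511.2392 = 1.8047, matching the given fit.)

Step 3: Change in slope
Δβ₁ = 1.2592 − 1.8047 = -0.5455
Relative change = -0.5455 / 1.8047 × 100% = -30.2%
→ the slope decreases when the point is added.

A high-leverage point only changes the slope if it is off the original line; here y = 41.34 is below the original trend, so the slope decreases.
In practice: refit with and without it and report both if conclusions differ.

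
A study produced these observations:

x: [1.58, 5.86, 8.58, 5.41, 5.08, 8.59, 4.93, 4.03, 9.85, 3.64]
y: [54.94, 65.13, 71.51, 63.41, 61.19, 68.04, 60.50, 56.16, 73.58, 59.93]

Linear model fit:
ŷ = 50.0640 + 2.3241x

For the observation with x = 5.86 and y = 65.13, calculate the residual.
Residual = 1.4468

The residual is the difference between the actual value and the predicted value:

Residual = y - ŷ

Step 1: Calculate predicted value
ŷ = 50.0640 + 2.3241 × 5.86
ŷ = 63.6832

Step 2: Calculate residual
Residual = 65.13 - 63.6832
Residual = 1.4468

Interpretation: the model underestimates the actual value by 1.4468 at this point (positive residual → observation lies above the fitted line).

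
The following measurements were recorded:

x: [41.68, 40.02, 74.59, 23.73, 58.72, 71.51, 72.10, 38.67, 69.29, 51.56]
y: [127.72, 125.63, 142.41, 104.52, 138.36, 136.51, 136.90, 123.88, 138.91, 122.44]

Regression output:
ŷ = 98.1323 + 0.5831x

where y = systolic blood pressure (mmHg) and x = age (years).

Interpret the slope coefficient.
On average, blood pressure is about 0.5831 mmHg higher for every extra year of age.

The slope coefficient β₁ = 0.5831 represents the marginal effect of age on blood pressure.

Interpretation:
- Age up by 1 year → predicted blood pressure increases by 0.5831 mmHg
- The effect is assumed constant over the observed range of x (linearity)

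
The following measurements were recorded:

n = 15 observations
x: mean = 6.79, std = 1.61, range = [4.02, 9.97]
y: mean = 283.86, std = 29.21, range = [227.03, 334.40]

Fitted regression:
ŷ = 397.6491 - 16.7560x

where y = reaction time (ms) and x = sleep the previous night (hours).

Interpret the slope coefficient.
An increase of one hour in sleep is associated with a 16.7560 ms decrease in predicted reaction time.

The slope β₁ = -16.7560 gives the rate at which the fitted reaction time changes with sleep.

Interpretation:
- Sleep up by 1 hour → predicted reaction time decreases by 16.7560 ms
- This is a linear approximation: the same per-unit change is assumed across the whole observed x range
- The sign (−) gives the direction; the magnitude 16.7560 gives the size of the effect per hour

The intercept β₀ = 397.6491 is the predicted reaction time when sleep = 0; since the smallest observed x is 4.02, this is an extrapolation and mainly anchors the line.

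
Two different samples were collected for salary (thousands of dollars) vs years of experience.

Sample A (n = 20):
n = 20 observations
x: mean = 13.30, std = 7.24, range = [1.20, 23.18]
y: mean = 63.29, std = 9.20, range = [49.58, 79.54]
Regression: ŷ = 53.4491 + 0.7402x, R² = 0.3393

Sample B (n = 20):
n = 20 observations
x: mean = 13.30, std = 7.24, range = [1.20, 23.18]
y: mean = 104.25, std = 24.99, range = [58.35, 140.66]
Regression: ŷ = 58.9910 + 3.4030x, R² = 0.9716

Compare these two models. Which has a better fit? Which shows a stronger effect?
Model B has the better fit (R² = 0.9716 vs 0.3393). Model B shows the stronger effect (|β₁| = 3.4030 vs 0.7402).

Model Comparison:

Fit — compare R²:
- Model A: R² = 0.3393 → 33.93% of variance in salary explained
- Model B: R² = 0.9716 → 97.16% of variance in salary explained
- 0.9716 > 0.3393 → Model B has the better fit

Which has the larger per-year effect? (|β₁|)
- Model A: β₁ = 0.7402 → predicted salary rises 0.7402 thousand dollars per additional year of experience
- Model B: β₁ = 3.4030 → predicted salary rises 3.4030 thousand dollars per additional year of experience
- |0.7402| < |3.4030| → Model B shows the stronger marginal effect

Note: A steeper slope doesn't make a better model if the scatter around the line is large.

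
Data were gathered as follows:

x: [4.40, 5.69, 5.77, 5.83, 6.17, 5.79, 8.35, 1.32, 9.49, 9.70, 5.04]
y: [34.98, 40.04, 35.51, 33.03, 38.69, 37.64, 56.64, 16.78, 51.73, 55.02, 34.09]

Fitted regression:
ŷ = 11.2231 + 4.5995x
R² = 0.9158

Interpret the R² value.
The model explains 91.58% of the variance in y (R² = 0.9158), leaving 8.42% unexplained; the fit is strong.

R² = 1 − SS_res/SS_tot compares the residual scatter to the total scatter of y about its mean.

Here R² = 0.9158:
- Explained: 91.58% of the variation in y
- Unexplained (residual): 100% − 91.58% = 8.42%
- Rule of thumb (below 0.3 weak; 0.3 to below 0.7 moderate; 0.7 and above strong) → strong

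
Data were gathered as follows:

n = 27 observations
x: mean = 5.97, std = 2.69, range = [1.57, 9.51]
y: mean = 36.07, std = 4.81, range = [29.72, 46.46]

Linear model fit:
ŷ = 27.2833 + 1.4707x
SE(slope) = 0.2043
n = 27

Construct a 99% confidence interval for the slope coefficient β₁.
The 99% CI for β₁ is (0.9012, 2.0402)

Confidence interval for the slope:

The 99% CI for β₁ is: β̂₁ ± t*(α/2, n-2) × SE(β̂₁)

Step 1: Find critical t-value
- Confidence level = 0.99
- Degrees of freedom = n - 2 = 27 - 2 = 25
- t*(α/2, 25) = 2.7874

Step 2: Calculate margin of error
Margin = 2.7874 × 0.2043 = 0.5695

Step 3: Construct interval
CI = 1.4707 ± 0.5695
CI = (0.9012, 2.0402)

Interpretation: We are 99% confident that the true slope β₁ lies between 0.9012 and 2.0402.
Since 0 is outside the interval, a two-sided test at α = 0.01 would reject H₀: β₁ = 0.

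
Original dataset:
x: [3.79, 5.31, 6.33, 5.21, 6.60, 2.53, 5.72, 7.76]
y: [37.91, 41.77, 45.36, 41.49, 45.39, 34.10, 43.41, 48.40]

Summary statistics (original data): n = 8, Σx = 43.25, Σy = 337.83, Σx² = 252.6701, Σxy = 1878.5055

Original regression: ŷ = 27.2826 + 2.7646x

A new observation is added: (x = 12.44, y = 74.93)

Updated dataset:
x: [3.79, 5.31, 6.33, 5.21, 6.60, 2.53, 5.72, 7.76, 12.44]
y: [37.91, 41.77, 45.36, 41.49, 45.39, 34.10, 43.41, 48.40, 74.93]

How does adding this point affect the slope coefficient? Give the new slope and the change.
Adding the point moves β₁ from 2.7646 to 4.0838, i.e. it increases by 1.3192 (+47.7%).

The new point has HIGH LEVERAGE: x = 12.44 is far from the original mean x̄ = 43.25/8 ≈ 5.41 (original range [2.53, 7.76]).

Step 1: Update the sums with the new point (n goes from 8 to 9)
Σx  = 43.25 + 12.44 = 55.69
Σy  = 337.83 + 74.93 = 412.76
Σx² = 252.6701 + 12.44² = 252.6701 + 154.7536 = 407.4237
Σxy = 1878.5055 + 12.44×74.93 = 1878.5055 + 932.1292 = 2810.6347

Step 2: Recompute the slope with b₁ = (nΣxy − ΣxΣy) / (nΣx² − (Σx)²)
Numerator   = 9×2810.6347 − 55.69×412.76 = 25295.7123 − 22986.6044 = 2309.1079
Denominator = 9×407.4237 − 55.69² = 3666.8133 − 3101.3761 = 565.4372
b₁(new) = 2309.1079 / 565.4372 = 4.0838

(Same formula on the original sums: (8×1878.5055 − 43.25×337.83) / (8×252.6701 − 43.25²) = 416.8965 / 150.7983 = 2.7646, matching the given fit.)

Step 3: Change in slope
Δβ₁ = 4.0838 − 2.7646 = +1.3192
Relative change = +1.3192 / 2.7646 × 100% = +47.7%
→ the slope increases when the point is added.

A high-leverage point only changes the slope if it is off the original line; here y = 74.93 is above the original trend, so the slope increases.
In practice: examine leverage (hᵢ) and Cook's distance rather than deleting it automatically.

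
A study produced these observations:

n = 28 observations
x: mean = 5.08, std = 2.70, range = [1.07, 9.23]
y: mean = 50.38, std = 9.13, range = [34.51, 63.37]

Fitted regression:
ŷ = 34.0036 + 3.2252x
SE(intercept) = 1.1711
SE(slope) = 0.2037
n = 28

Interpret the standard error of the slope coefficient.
SE(slope) = 0.2037 measures the uncertainty in the estimated slope. The coefficient is estimated precisely (SE/|β̂₁| = 6.3%).

SE(β̂₁) = 0.2037 says: if we drew many samples of n = 28 from the same population and refit each time, the fitted slopes would scatter with a standard deviation of roughly 0.2037 around the true β₁.

Relative precision:
- SE / |β̂₁| = 0.2037 / 3.2252 = 6.3%
- Rule of thumb (under 20%: precise; 20% to under 50%: moderately precise; 50% or more: imprecise) → precise

Link to interval estimation: a confidence interval for β₁ is β̂₁ ± t* × 0.2037, so SE sets the half-width per unit of t*.

What drives SE(β̂₁): wider spread of x values → smaller SE; larger n (here n = 28) → smaller SE; more residual scatter → larger SE.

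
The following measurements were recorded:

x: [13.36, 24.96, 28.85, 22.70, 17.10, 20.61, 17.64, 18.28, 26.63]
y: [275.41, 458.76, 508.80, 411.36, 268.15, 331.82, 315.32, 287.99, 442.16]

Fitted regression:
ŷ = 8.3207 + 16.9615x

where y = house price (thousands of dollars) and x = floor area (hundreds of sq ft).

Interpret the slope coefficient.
On average, house price is about 16.9615 thousand dollars higher for every extra hundred sq ft of floor area.

The slope β₁ = 16.9615 gives the rate at which the fitted house price changes with floor area.

Interpretation:
- Floor area up by 1 hundred sq ft → predicted house price increases by 16.9615 thousand dollars
- The effect is assumed constant over the observed range of x (linearity)
- The sign (+) gives the direction; the magnitude 16.9615 gives the size of the effect per hundred sq ft

The intercept β₀ = 8.3207 is the predicted house price when floor area = 0; since the smallest observed x is 13.36, this is an extrapolation and mainly anchors the line.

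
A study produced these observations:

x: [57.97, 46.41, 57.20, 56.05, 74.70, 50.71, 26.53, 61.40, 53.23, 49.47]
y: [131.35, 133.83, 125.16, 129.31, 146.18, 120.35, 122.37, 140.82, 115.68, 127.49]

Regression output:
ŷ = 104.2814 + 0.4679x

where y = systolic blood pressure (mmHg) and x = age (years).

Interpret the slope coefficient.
An increase of one year in age is associated with a 0.4679 mmHg increase in predicted blood pressure.

β₁ = 0.4679 is the change in predicted blood pressure (mmHg) per additional year of age.

Interpretation:
- Age up by 1 year → predicted blood pressure increases by 0.4679 mmHg
- This is a linear approximation: the same per-unit change is assumed across the whole observed x range
- The slope describes association in these data, not necessarily a causal effect

The intercept β₀ = 104.2814 is the predicted blood pressure when age = 0; since the smallest observed x is 26.53, this is an extrapolation and mainly anchors the line.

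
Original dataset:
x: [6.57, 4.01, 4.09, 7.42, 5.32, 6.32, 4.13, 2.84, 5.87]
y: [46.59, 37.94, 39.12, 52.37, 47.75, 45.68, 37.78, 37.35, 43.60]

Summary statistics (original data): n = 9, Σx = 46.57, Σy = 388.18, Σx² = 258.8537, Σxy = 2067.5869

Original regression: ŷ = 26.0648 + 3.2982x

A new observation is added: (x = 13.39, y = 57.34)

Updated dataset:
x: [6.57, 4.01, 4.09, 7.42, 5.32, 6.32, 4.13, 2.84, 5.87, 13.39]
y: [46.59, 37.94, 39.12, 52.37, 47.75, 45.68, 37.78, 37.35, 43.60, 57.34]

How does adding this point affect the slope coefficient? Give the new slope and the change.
Adding the point moves β₁ from 3.2982 to 2.0862, i.e. it decreases by 1.2120 (-36.7%).

x = 13.39 lies well outside the original x-range [2.84, 7.42] (x̄ ≈ 5.17), so this observation has high leverage and can move the slope substantially.

Step 1: Update the sums with the new point (n goes from 9 to 10)
Σx  = 46.57 + 13.39 = 59.96
Σy  = 388.18 + 57.34 = 445.52
Σx² = 258.8537 + 13.39² = 258.8537 + 179.2921 = 438.1458
Σxy = 2067.5869 + 13.39×57.34 = 2067.5869 + 767.7826 = 2835.3695

Step 2: Recompute the slope with b₁ = (nΣxy − ΣxΣy) / (nΣx² − (Σx)²)
Numerator   = 10×2835.3695 − 59.96×445.52 = 28353.6950 − 26713.3792 = 1640.3158
Denominator = 10×438.1458 − 59.96² = 4381.4580 − 3595.2016 = 786.2564
b₁(new) = 1640.3158 / 786.2564 = 2.0862

(Same formula on the original sums: (9×2067.5869 − 46.57×388.18) / (9×258.8537 − 46.57²) = 530.7395 / 160.9184 = 3.2982, matching the given fit.)

Step 3: Change in slope
Δβ₁ = 2.0862 − 3.2982 = -1.2120
Relative change = -1.2120 / 3.2982 × 100% = -36.7%
→ the slope decreases when the point is added.

Because the point sits below the extension of the original line at a high-leverage x, it tilts the fit down.
In practice: refit with and without it and report both if conclusions differ; investigate whether it comes from the same population as the rest of the sample.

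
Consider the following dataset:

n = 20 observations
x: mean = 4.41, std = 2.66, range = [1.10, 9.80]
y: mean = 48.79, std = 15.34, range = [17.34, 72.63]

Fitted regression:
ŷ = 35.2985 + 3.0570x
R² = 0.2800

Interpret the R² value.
R² = 0.2800 means 28.00% of the variation in y is explained by the linear relationship with x. This indicates a weak fit.

R² (coefficient of determination) measures the proportion of variance in y explained by the regression model.

Here R² = 0.2800:
- Explained: 28.00% of the variation in y
- Unexplained (residual): 100% − 28.00% = 72.00%
- Rule of thumb (below 0.3 weak; 0.3 to below 0.7 moderate; 0.7 and above strong) → weak

Calculation: R² = 1 − (SS_res / SS_tot), where SS_res is the sum of squared residuals and SS_tot the total sum of squares.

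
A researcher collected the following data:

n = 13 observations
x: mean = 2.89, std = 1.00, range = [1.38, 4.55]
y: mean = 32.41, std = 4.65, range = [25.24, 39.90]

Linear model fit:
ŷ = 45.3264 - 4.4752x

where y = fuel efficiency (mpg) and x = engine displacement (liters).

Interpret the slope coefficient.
For each additional liter of engine displacement, predicted fuel efficiency decreases by approximately 4.4752 mpg.

The slope coefficient β₁ = -4.4752 represents the marginal effect of engine displacement on fuel efficiency.

Interpretation:
- Engine displacement up by 1 liter → predicted fuel efficiency decreases by 4.4752 mpg
- This is a linear approximation: the same per-unit change is assumed across the whole observed x range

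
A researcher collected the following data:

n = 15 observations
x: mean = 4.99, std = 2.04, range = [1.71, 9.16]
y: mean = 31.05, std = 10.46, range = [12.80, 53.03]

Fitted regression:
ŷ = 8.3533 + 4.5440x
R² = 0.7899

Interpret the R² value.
The model explains 78.99% of the variance in y (R² = 0.7899), leaving 21.01% unexplained; the fit is strong.

R² = 1 − SS_res/SS_tot compares the residual scatter to the total scatter of y about its mean.

Here R² = 0.7899:
- Explained: 78.99% of the variation in y
- Unexplained (residual): 100% − 78.99% = 21.01%
- Rule of thumb (below 0.3 weak; 0.3 to below 0.7 moderate; 0.7 and above strong) → strong

Note: R² never decreases when predictors are added, so it should not be used alone to compare models of different size.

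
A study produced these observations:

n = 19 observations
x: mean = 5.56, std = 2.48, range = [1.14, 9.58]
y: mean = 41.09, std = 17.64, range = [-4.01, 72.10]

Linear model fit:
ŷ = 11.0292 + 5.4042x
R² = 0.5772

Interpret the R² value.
R² = 0.5772 means 57.72% of the variation in y is explained by the linear relationship with x. This indicates a moderate fit.

R² (coefficient of determination) measures the proportion of variance in y explained by the regression model.

Here R² = 0.5772:
- Explained: 57.72% of the variation in y
- Unexplained (residual): 100% − 57.72% = 42.28%
- Rule of thumb (below 0.3 weak; 0.3 to below 0.7 moderate; 0.7 and above strong) → moderate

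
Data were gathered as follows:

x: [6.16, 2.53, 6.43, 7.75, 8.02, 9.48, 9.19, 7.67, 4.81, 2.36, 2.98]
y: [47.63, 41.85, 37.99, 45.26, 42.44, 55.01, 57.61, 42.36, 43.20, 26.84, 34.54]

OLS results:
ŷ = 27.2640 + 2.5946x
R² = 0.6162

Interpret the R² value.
R² = 0.6162 means 61.62% of the variation in y is explained by the linear relationship with x. This indicates a moderate fit.

R² (coefficient of determination) measures the proportion of variance in y explained by the regression model.

Here R² = 0.6162:
- Explained: 61.62% of the variation in y
- Unexplained (residual): 100% − 61.62% = 38.38%
- Rule of thumb (below 0.3 weak; 0.3 to below 0.7 moderate; 0.7 and above strong) → moderate

Equivalently, for simple linear regression R² = r², so |r| = √0.6162 ≈ 0.7850.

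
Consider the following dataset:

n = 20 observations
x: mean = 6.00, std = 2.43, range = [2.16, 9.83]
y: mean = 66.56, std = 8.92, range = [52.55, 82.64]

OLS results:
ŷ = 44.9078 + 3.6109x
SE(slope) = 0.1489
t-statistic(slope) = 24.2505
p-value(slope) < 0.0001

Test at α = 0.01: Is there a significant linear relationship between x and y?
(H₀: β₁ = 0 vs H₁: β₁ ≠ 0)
p-value < 0.0001 < α = 0.01, so we reject H₀. The relationship is significant.

Hypothesis test for the slope coefficient:

H₀: β₁ = 0 (no linear relationship)
H₁: β₁ ≠ 0 (linear relationship exists)

Test statistic: t = β̂₁ / SE(β̂₁) = 3.6109 / 0.1489 = 24.2505

With df = 18, the two-sided p-value for |t| = 24.2505 is <0.0001.

Decision rule: reject H₀ if p-value < α.
p-value < 0.0001 < α = 0.01 → reject H₀.

Conclusion: the linear association between x and y is significant at the 1% level.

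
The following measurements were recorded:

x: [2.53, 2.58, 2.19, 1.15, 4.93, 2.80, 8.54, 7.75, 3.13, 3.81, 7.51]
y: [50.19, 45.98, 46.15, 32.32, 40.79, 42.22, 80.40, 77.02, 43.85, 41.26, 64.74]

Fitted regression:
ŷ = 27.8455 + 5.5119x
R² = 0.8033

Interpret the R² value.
The model explains 80.33% of the variance in y (R² = 0.8033), leaving 19.67% unexplained; the fit is strong.

The coefficient of determination R² is the fraction of the total variation in y that the fitted line accounts for.

Here R² = 0.8033:
- Explained: 80.33% of the variation in y
- Unexplained (residual): 100% − 80.33% = 19.67%
- Rule of thumb (below 0.3 weak; 0.3 to below 0.7 moderate; 0.7 and above strong) → strong

Note: R² never decreases when predictors are added, so it should not be used alone to compare models of different size.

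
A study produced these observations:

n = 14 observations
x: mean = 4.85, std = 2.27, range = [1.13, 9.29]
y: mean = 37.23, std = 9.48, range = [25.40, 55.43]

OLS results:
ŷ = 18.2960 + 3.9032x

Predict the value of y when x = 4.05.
ŷ = 34.1040

Plug x = 4.05 into the fitted line:

ŷ = 18.2960 + 3.9032 × 4.05
ŷ = 18.2960 + 15.8080
ŷ = 34.1040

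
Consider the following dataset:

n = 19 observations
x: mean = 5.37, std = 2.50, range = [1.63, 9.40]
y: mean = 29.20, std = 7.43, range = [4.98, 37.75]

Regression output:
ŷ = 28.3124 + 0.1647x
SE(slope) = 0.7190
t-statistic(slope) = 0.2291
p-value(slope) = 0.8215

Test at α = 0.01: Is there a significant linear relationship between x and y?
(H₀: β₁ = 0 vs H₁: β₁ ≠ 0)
Fail to reject H₀: p-value = 0.8215 ≥ α = 0.01. The linear relationship is not significant at the 1% level.

Hypothesis test for the slope coefficient:

H₀: β₁ = 0 (no linear relationship)
H₁: β₁ ≠ 0 (linear relationship exists)

Test statistic: t = β̂₁ / SE(β̂₁) = 0.1647 / 0.7190 = 0.2291

p = 0.8215: how often a slope estimate this far from 0 (in SE units) would arise by chance if β₁ were truly 0.

Decision rule: reject H₀ if p-value < α.
p-value = 0.8215 ≥ α = 0.01 → fail to reject H₀.

At α = 0.01 the data do not provide convincing evidence of a nonzero slope.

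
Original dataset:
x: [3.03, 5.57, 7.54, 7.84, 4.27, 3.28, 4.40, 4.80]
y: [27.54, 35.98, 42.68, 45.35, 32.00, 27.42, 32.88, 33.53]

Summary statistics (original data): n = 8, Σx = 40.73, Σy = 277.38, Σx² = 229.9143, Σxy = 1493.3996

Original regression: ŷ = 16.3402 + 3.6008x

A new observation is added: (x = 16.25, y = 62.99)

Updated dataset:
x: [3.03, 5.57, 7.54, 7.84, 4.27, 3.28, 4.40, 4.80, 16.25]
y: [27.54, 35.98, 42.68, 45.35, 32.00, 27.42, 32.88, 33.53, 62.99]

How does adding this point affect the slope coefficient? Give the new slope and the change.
New slope β₁ = 2.7176 versus 3.6008 before: a change of -0.8832 (-24.5%).

The new point has HIGH LEVERAGE: x = 16.25 is far from the original mean x̄ = 40.73/8 ≈ 5.09 (original range [3.03, 7.84]).

Step 1: Update the sums with the new point (n goes from 8 to 9)
Σx  = 40.73 + 16.25 = 56.98
Σy  = 277.38 + 62.99 = 340.37
Σx² = 229.9143 + 16.25² = 229.9143 + 264.0625 = 493.9768
Σxy = 1493.3996 + 16.25×62.99 = 1493.3996 + 1023.5875 = 2516.9871

Step 2: Recompute the slope with b₁ = (nΣxy − ΣxΣy) / (nΣx² − (Σx)²)
Numerator   = 9×2516.9871 − 56.98×340.37 = 22652.8839 − 19394.2826 = 3258.6013
Denominator = 9×493.9768 − 56.98² = 4445.7912 − 3246.7204 = 1199.0708
b₁(new) = 3258.6013 / 1199.0708 = 2.7176

(Same formula on the original sums: (8×1493.3996 − 40.73×277.38) / (8×229.9143 − 40.73²) = 649.5094 / 180.3815 = 3.6008, matching the given fit.)

Step 3: Change in slope
Δβ₁ = 2.7176 − 3.6008 = -0.8832
Relative change = -0.8832 / 3.6008 × 100% = -24.5%
→ the slope decreases when the point is added.

A high-leverage point only changes the slope if it is off the original line; here y = 62.99 is below the original trend, so the slope decreases.
In practice: refit with and without it and report both if conclusions differ.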